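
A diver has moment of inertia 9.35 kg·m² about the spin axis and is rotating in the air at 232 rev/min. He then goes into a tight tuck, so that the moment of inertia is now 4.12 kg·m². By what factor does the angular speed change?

With no external torque about the axis, L is conserved: I₁ω₁ = I₂ω₂.
ω₂/ω₁ = I₁/I₂ = 9.350 / 4.120 = 2.269.

ω₂/ω₁ ≈ 2.27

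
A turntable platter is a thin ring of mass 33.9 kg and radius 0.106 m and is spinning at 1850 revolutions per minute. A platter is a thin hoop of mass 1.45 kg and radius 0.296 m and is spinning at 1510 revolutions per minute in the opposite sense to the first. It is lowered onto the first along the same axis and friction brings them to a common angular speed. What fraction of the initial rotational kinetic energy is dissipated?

fraction ≈ 0.675

The coupling torques are internal; angular momentum about the shared axis is conserved.
Moments of inertia: I_A = (33.9)(0.106)² = 0.3809 kg·m²; I_B = (1.45)(0.296)² = 0.1270 kg·m².
Taking A's sense as positive: L = (0.3809)(1850) − (0.1270)(1510) = 512.8 kg·m²·rpm.
Combined I = 0.3809 + 0.1270 = 0.5079 kg·m².
ω_f = L / I = 512.8 / 0.5079 = 1010 rpm.
KE_i = ½ΣIω² = 8736 J; KE_f = ½(0.5079)(105.7)² = 2839 J.
Fraction dissipated = (KE_i − KE_f)/KE_i = 0.6750.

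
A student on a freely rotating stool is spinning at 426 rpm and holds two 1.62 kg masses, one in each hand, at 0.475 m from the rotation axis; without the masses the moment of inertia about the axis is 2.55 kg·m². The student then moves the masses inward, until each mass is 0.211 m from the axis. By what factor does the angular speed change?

ω₂/ω₁ ≈ 1.22

No external torque acts about the spin axis, so angular momentum is conserved.
I₁ = 2.55 + 2(1.62)(0.475)² = 3.281 kg·m²; I₂ = 2.55 + 2(1.62)(0.211)² = 2.694 kg·m².
ω₂/ω₁ = I₁/I₂ = 3.281 / 2.694 = 1.218.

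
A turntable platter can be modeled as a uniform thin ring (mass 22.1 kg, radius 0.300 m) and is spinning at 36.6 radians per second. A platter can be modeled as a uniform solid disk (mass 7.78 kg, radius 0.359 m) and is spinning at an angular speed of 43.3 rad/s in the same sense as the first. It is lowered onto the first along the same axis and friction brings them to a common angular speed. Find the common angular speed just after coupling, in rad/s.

The coupling torques are internal; angular momentum about the shared axis is conserved.
Moments of inertia: I_A = (22.1)(0.300)² = 1.989 kg·m²; I_B = ½(7.78)(0.359)² = 0.5013 kg·m².
Taking A's sense as positive: L = (1.989)(36.6) + (0.5013)(43.3) = 94.51 kg·m²·rad/s.
Combined I = 1.989 + 0.5013 = 2.490 kg·m².
ω_f = L / I = 94.51 / 2.490 = 37.95 rad/s.

|ω_f| ≈ 37.9 rad/s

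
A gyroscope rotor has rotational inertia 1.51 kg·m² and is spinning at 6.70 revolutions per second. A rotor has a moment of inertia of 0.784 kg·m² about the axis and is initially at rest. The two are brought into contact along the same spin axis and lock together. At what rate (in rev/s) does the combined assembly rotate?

|ω_f| ≈ 4.41 rev/s

No external torque acts about the common axis, so total angular momentum is conserved.
Taking A's sense as positive: L = (1.510)(6.70) = 10.12 kg·m²·rev/s.
Combined I = 1.510 + 0.7840 = 2.294 kg·m².
ω_f = L / I = 10.12 / 2.294 = 4.410 rev/s.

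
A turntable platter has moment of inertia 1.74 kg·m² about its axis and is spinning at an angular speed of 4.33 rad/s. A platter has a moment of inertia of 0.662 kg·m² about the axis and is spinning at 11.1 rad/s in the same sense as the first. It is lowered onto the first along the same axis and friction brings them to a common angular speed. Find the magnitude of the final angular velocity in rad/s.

No external torque acts about the common axis, so total angular momentum is conserved.
Taking A's sense as positive: L = (1.740)(4.33) + (0.6620)(11.1) = 14.88 kg·m²·rad/s.
Combined I = 1.740 + 0.6620 = 2.402 kg·m².
ω_f = L / I = 14.88 / 2.402 = 6.196 rad/s.

|ω_f| ≈ 6.20 rad/s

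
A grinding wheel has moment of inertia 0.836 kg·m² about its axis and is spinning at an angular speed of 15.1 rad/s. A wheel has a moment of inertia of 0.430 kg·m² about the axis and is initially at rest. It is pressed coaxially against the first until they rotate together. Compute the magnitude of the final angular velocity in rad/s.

The coupling torques are internal; angular momentum about the shared axis is conserved.
Taking A's sense as positive: L = (0.8360)(15.1) = 12.62 kg·m²·rad/s.
Combined I = 0.8360 + 0.4300 = 1.266 kg·m².
ω_f = L / I = 12.62 / 1.266 = 9.971 rad/s.

|ω_f| ≈ 9.97 rad/s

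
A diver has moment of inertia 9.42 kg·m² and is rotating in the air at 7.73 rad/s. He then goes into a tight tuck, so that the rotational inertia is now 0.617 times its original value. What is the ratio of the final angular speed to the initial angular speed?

With no external torque about the axis, L is conserved: I₁ω₁ = I₂ω₂.
I₂ = 0.617 × 9.42 = 5.812 kg·m².
ω₂/ω₁ = I₁/I₂ = 9.420 / 5.812 = 1.621.

ω₂/ω₁ ≈ 1.62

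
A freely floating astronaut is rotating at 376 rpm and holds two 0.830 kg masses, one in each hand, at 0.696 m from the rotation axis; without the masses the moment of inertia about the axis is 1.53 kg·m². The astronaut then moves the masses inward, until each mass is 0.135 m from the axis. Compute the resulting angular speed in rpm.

Angular momentum about the spin axis is conserved since the torque about it is zero.
I₁ = 1.53 + 2(0.830)(0.696)² = 2.334 kg·m²; I₂ = 1.53 + 2(0.830)(0.135)² = 1.560 kg·m².
ω₂ = I₁ω₁ / I₂ = (2.334)(376 rpm) / (1.560) = 562.5 rpm.

ω₂ ≈ 562 rpm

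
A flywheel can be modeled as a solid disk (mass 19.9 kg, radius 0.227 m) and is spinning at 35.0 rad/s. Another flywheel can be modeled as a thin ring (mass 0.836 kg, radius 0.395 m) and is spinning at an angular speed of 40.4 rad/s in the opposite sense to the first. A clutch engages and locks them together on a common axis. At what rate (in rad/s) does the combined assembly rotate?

The coupling torques are internal; angular momentum about the shared axis is conserved.
Moments of inertia: I_A = ½(19.9)(0.227)² = 0.5127 kg·m²; I_B = (0.836)(0.395)² = 0.1304 kg·m².
Taking A's sense as positive: L = (0.5127)(35.0) − (0.1304)(40.4) = 12.68 kg·m²·rad/s.
Combined I = 0.5127 + 0.1304 = 0.6432 kg·m².
ω_f = L / I = 12.68 / 0.6432 = 19.71 rad/s.

|ω_f| ≈ 19.7 rad/s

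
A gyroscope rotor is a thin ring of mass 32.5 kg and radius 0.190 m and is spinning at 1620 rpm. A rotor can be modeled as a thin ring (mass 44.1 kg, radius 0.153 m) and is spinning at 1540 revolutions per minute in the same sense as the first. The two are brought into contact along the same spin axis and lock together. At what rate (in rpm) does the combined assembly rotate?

|ω_f| ≈ 1580 rpm

The coupling torques are internal; angular momentum about the shared axis is conserved.
Moments of inertia: I_A = (32.5)(0.190)² = 1.173 kg·m²; I_B = (44.1)(0.153)² = 1.032 kg·m².
Taking A's sense as positive: L = (1.173)(1620) + (1.032)(1540) = 3490 kg·m²·rpm.
Combined I = 1.173 + 1.032 = 2.206 kg·m².
ω_f = L / I = 3490 / 2.206 = 1583 rpm.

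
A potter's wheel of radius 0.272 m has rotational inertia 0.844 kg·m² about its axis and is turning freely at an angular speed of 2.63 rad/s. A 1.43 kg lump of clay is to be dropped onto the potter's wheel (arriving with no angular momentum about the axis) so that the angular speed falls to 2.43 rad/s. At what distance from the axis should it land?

r ≈ 0.220 m

No external torque acts about the axis; L_before = L_after.
I_p ω_i = (I_p + m r²) ω_f ⇒ m r² = I_p(ω_i/ω_f − 1) = 0.8440(2.63/2.43 − 1) = 0.06947 kg·m².
r = √(0.06947/1.43) = 0.2204 m.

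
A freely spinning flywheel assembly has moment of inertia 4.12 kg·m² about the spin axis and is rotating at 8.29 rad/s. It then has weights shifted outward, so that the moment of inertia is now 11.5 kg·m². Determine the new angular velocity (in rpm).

With no external torque about the axis, L is conserved: I₁ω₁ = I₂ω₂.
ω₂ = I₁ω₁ / I₂ = (4.120)(8.29 rad/s) / (11.50) = 2.970 rad/s = 28.36 rpm.

ω₂ ≈ 28.4 rpm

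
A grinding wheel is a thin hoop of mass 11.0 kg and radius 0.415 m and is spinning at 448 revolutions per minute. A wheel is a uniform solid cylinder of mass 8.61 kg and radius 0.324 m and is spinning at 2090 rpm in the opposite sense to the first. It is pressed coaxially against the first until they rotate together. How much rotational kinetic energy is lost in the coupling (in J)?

ΔKE lost ≈ 12900 J

The coupling torques are internal; angular momentum about the shared axis is conserved.
Moments of inertia: I_A = (11.0)(0.415)² = 1.894 kg·m²; I_B = ½(8.61)(0.324)² = 0.4519 kg·m².
Taking A's sense as positive: L = (1.894)(448) − (0.4519)(2090) = -95.79 kg·m²·rpm.
Combined I = 1.894 + 0.4519 = 2.346 kg·m².
ω_f = L / I = -95.79 / 2.346 = -40.82 rpm.
KE_i = ½ΣIω² = 12910 J; KE_f = ½(2.346)(4.275)² = 21.44 J.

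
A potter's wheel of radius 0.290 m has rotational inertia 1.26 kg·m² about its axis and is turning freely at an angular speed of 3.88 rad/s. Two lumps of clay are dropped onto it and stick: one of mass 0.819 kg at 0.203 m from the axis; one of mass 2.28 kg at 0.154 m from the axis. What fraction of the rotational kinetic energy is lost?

No external torque acts about the axis; L_before = L_after.
Added inertia Σmr² = (0.819)(0.203)² + (2.28)(0.154)² = 0.08782 kg·m²; I_f = 1.260 + 0.08782 = 1.348 kg·m².
ω_f = I_p ω_i / I_f = (1.260)(3.88) / 1.348 = 3.627 rad/s.
KE_i = ½(1.260)(3.880 rad/s)² = 9.484 J; KE_f = ½(1.348)(3.627)² = 8.866 J.
Fraction lost = 0.06516.

fraction ≈ 0.0652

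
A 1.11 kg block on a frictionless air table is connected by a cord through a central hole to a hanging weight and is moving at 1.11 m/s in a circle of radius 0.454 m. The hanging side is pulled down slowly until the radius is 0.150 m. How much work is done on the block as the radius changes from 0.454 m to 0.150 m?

W ≈ 5.58 J

Central (radial) force ⇒ zero torque about the center ⇒ m v r is constant.
v₂ = v₁ r₁ / r₂ = (1.11)(0.454) / (0.150) = 3.360 m/s.
W = ΔKE = ½m(v₂² − v₁²) = 5.580 J.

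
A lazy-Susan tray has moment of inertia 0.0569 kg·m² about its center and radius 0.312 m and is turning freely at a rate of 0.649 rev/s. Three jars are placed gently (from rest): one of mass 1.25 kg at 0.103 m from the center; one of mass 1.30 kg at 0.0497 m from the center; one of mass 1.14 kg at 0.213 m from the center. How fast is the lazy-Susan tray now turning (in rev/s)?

ω_f ≈ 0.295 rev/s

No external torque acts about the center; L_before = L_after.
Added inertia Σmr² = (1.25)(0.103)² + (1.30)(0.0497)² + (1.14)(0.213)² = 0.06819 kg·m²; I_f = 0.05690 + 0.06819 = 0.1251 kg·m².
ω_f = I_p ω_i / I_f = (0.05690)(0.649) / 0.1251 = 0.2952 rev/s.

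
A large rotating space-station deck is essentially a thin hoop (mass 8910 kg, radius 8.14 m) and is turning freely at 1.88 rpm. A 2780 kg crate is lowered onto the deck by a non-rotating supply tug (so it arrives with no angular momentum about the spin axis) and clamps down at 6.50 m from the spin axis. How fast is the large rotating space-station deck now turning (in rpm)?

ω_f ≈ 1.57 rpm

No external torque acts about the spin axis; L_before = L_after.
I_p = (8910)(8.14)² = 5.904e+05 kg·m².
Added inertia Σmr² = (2780)(6.50)² = 1.175e+05 kg·m²; I_f = 5.904e+05 + 1.175e+05 = 7.078e+05 kg·m².
ω_f = I_p ω_i / I_f = (5.904e+05)(1.88) / 7.078e+05 = 1.568 rpm.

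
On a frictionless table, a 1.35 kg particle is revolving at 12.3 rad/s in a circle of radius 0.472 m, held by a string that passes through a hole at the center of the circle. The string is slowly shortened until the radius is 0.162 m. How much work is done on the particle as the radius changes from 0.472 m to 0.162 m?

No torque about the axis ⇒ m r₁² ω₁ = m r₂² ω₂.
ω₂ = ω₁ (r₁/r₂)² = (12.3)(0.472/0.162)² = 104.4 rad/s.
W = ΔKE = ½m(v₂² − v₁²) = 170.4 J.

W ≈ 170 J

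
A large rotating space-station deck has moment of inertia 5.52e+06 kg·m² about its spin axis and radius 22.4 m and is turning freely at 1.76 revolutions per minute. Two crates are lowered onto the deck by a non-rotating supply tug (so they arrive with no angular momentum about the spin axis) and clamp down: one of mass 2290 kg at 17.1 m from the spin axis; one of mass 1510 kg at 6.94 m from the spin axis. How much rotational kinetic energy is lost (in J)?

energy lost ≈ 11100 J

No external torque acts about the spin axis; L_before = L_after.
Added inertia Σmr² = (2290)(17.1)² + (1510)(6.94)² = 7.423e+05 kg·m²; I_f = 5.520e+06 + 7.423e+05 = 6.262e+06 kg·m².
ω_f = I_p ω_i / I_f = (5.520e+06)(1.76) / 6.262e+06 = 1.551 rpm.
KE_i = ½(5.520e+06)(0.1843 rad/s)² = 93750 J; KE_f = ½(6.262e+06)(0.1625)² = 82640 J.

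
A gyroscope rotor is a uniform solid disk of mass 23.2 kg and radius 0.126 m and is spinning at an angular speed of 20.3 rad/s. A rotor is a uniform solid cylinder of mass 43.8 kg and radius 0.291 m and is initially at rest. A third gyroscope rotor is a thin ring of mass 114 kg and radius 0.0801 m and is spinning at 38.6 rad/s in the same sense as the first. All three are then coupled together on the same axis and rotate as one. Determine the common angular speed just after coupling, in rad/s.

The coupling torques are internal; angular momentum about the shared axis is conserved.
Moments of inertia: I_A = ½(23.2)(0.126)² = 0.1842 kg·m²; I_B = ½(43.8)(0.291)² = 1.855 kg·m²; I_C = (114)(0.0801)² = 0.7314 kg·m².
Taking A's sense as positive: L = (0.1842)(20.3) + (0.7314)(38.6) = 31.97 kg·m²·rad/s.
Combined I = 0.1842 + 1.855 + 0.7314 = 2.770 kg·m².
ω_f = L / I = 31.97 / 2.770 = 11.54 rad/s.

|ω_f| ≈ 11.5 rad/s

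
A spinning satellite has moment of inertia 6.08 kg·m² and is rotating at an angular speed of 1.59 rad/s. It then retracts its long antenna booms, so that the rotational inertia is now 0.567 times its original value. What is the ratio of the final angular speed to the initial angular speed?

ω₂/ω₁ ≈ 1.76

With no external torque about the axis, L is conserved: I₁ω₁ = I₂ω₂.
I₂ = 0.567 × 6.08 = 3.447 kg·m².
ω₂/ω₁ = I₁/I₂ = 6.080 / 3.447 = 1.764.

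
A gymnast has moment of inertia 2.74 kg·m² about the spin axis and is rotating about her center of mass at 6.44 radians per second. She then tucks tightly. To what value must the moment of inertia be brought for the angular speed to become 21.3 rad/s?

Angular momentum about the spin axis is conserved since the torque about it is zero.
I₂ = I₁ω₁ / ω₂ = (2.74)(6.44) / (21.3) = 0.8284 kg·m².

I₂ ≈ 0.828 kg·m²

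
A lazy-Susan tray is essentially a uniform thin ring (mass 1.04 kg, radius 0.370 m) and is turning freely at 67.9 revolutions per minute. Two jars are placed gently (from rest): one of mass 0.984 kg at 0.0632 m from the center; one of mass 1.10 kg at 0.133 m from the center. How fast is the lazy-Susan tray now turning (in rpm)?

ω_f ≈ 58.3 rpm

The added mass arrives with no angular momentum about the center, and any external torque about the center is negligible, so the system's angular momentum is conserved.
I_p = (1.04)(0.370)² = 0.1424 kg·m².
Added inertia Σmr² = (0.984)(0.0632)² + (1.10)(0.133)² = 0.02339 kg·m²; I_f = 0.1424 + 0.02339 = 0.1658 kg·m².
ω_f = I_p ω_i / I_f = (0.1424)(67.9) / 0.1658 = 58.32 rpm.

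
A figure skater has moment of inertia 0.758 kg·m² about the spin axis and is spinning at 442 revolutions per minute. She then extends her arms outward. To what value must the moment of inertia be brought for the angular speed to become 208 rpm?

Angular momentum about the spin axis is conserved since the torque about it is zero.
I₂ = I₁ω₁ / ω₂ = (0.758)(442) / (208) = 1.611 kg·m².

I₂ ≈ 1.61 kg·m²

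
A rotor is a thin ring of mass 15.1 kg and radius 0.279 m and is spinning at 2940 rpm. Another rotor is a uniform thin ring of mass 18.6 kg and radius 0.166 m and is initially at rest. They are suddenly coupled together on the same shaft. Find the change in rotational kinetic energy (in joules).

The coupling torques are internal; angular momentum about the shared axis is conserved.
Moments of inertia: I_A = (15.1)(0.279)² = 1.175 kg·m²; I_B = (18.6)(0.166)² = 0.5125 kg·m².
Taking A's sense as positive: L = (1.175)(2940) = 3456 kg·m²·rpm.
Combined I = 1.175 + 0.5125 = 1.688 kg·m².
ω_f = L / I = 3456 / 1.688 = 2047 rpm.
KE_i = ½ΣIω² = 55710 J; KE_f = ½(1.688)(214.4)² = 38790 J.

ΔKE ≈ -16900 J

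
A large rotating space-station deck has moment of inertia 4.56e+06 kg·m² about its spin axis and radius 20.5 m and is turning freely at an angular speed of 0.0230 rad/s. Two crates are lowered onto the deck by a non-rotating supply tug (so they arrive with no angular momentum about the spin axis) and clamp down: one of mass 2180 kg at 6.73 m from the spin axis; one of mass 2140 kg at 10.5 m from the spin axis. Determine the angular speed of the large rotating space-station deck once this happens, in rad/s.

No external torque acts about the spin axis; L_before = L_after.
Added inertia Σmr² = (2180)(6.73)² + (2140)(10.5)² = 3.347e+05 kg·m²; I_f = 4.560e+06 + 3.347e+05 = 4.895e+06 kg·m².
ω_f = I_p ω_i / I_f = (4.560e+06)(0.0230) / 4.895e+06 = 0.02143 rad/s.

ω_f ≈ 0.0214 rad/s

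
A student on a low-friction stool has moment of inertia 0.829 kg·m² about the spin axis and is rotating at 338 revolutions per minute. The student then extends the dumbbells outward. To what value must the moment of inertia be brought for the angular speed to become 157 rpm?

I₂ ≈ 1.78 kg·m²

No external torque acts about the spin axis, so angular momentum is conserved.
I₂ = I₁ω₁ / ω₂ = (0.829)(338) / (157) = 1.785 kg·m².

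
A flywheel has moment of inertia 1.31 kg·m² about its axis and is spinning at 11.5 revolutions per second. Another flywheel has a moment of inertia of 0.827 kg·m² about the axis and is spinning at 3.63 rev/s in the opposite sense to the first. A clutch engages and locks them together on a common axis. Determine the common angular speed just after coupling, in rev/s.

|ω_f| ≈ 5.64 rev/s

The coupling torques are internal; angular momentum about the shared axis is conserved.
Taking A's sense as positive: L = (1.310)(11.5) − (0.8270)(3.63) = 12.06 kg·m²·rev/s.
Combined I = 1.310 + 0.8270 = 2.137 kg·m².
ω_f = L / I = 12.06 / 2.137 = 5.645 rev/s.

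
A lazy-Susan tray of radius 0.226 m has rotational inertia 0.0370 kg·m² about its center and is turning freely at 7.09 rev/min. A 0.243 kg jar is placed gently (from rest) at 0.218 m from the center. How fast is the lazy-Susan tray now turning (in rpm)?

No external torque acts about the center; L_before = L_after.
Added inertia Σmr² = (0.243)(0.218)² = 0.01155 kg·m²; I_f = 0.03700 + 0.01155 = 0.04855 kg·m².
ω_f = I_p ω_i / I_f = (0.03700)(7.09) / 0.04855 = 5.403 rpm.

ω_f ≈ 5.40 rpm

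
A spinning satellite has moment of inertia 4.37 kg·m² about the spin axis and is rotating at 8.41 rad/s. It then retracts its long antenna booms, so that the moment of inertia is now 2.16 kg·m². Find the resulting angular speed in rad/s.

No external torque acts about the spin axis, so angular momentum is conserved.
ω₂ = I₁ω₁ / I₂ = (4.370)(8.41 rad/s) / (2.160) = 17.01 rad/s.

ω₂ ≈ 17.0 rad/s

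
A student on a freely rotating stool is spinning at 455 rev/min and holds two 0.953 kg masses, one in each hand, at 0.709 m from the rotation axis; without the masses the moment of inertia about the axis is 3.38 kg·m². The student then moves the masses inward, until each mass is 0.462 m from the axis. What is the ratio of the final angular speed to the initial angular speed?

Angular momentum about the spin axis is conserved since the torque about it is zero.
I₁ = 3.38 + 2(0.953)(0.709)² = 4.338 kg·m²; I₂ = 3.38 + 2(0.953)(0.462)² = 3.787 kg·m².
ω₂/ω₁ = I₁/I₂ = 4.338 / 3.787 = 1.146.

ω₂/ω₁ ≈ 1.15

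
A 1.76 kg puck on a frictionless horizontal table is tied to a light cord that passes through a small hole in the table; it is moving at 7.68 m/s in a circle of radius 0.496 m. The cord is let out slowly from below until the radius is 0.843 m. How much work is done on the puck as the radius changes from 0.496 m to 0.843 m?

The only horizontal force on the mass is along the cord (radial), so it exerts no torque about the hole and angular momentum m v r is conserved.
v₂ = v₁ r₁ / r₂ = (7.68)(0.496) / (0.843) = 4.519 m/s.
W = ΔKE = ½m(v₂² − v₁²) = -33.94 J.

W ≈ -33.9 J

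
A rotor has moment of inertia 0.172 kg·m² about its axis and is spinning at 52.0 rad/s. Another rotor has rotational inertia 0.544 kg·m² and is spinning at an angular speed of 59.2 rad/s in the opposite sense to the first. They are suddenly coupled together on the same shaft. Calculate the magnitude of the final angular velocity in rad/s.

|ω_f| ≈ 32.5 rad/s

No external torque acts about the common axis, so total angular momentum is conserved.
Taking A's sense as positive: L = (0.1720)(52.0) − (0.5440)(59.2) = -23.26 kg·m²·rad/s.
Combined I = 0.1720 + 0.5440 = 0.7160 kg·m².
ω_f = L / I = -23.26 / 0.7160 = -32.49 rad/s.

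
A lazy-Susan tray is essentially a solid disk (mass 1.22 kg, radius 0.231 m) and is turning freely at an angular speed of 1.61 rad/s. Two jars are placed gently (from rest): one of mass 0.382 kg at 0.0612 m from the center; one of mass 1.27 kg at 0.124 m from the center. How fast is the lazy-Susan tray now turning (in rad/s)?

ω_f ≈ 0.979 rad/s

The added mass arrives with no angular momentum about the center, and any external torque about the center is negligible, so the system's angular momentum is conserved.
I_p = ½(1.22)(0.231)² = 0.03255 kg·m².
Added inertia Σmr² = (0.382)(0.0612)² + (1.27)(0.124)² = 0.02096 kg·m²; I_f = 0.03255 + 0.02096 = 0.05351 kg·m².
ω_f = I_p ω_i / I_f = (0.03255)(1.61) / 0.05351 = 0.9794 rad/s.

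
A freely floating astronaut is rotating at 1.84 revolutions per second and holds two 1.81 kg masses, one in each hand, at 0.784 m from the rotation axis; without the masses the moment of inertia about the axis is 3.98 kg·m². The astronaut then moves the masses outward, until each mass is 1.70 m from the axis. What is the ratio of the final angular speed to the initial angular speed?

ω₂/ω₁ ≈ 0.430

Angular momentum about the spin axis is conserved since the torque about it is zero.
I₁ = 3.98 + 2(1.81)(0.784)² = 6.205 kg·m²; I₂ = 3.98 + 2(1.81)(1.70)² = 14.44 kg·m².
ω₂/ω₁ = I₁/I₂ = 6.205 / 14.44 = 0.4297.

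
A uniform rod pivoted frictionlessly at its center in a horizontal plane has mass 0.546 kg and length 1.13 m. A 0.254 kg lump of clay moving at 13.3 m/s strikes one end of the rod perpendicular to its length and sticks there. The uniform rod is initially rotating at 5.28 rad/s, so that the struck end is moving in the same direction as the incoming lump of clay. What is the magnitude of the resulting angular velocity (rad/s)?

|ω_f| ≈ 15.9 rad/s

About the pivot the impulsive forces during the collision are internal, so angular momentum about that axis is conserved.
I_p = (1/12)(0.546)(1.13)² = 0.05810 kg·m². Taking the sense of the lump of clay's angular momentum as positive, L_{lump} = m v R = (0.254)(13.3)(1.13/2) = 1.909 kg·m²/s.
L_i = +I_p ω_p + m v R = +(0.05810)(5.28) + 1.909 = 2.215 kg·m²/s.
After sticking, I_f = I_p + m R² = 0.05810 + (0.254)(1.13/2)² = 0.1392 kg·m².
ω_f = L_i / I_f = 2.215 / 0.1392 = 15.92 rad/s.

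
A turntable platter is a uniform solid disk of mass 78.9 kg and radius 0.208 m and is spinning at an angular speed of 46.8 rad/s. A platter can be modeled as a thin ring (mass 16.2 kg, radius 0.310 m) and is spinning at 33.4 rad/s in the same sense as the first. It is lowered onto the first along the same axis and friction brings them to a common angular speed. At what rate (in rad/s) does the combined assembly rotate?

The coupling torques are internal; angular momentum about the shared axis is conserved.
Moments of inertia: I_A = ½(78.9)(0.208)² = 1.707 kg·m²; I_B = (16.2)(0.310)² = 1.557 kg·m².
Taking A's sense as positive: L = (1.707)(46.8) + (1.557)(33.4) = 131.9 kg·m²·rad/s.
Combined I = 1.707 + 1.557 = 3.264 kg·m².
ω_f = L / I = 131.9 / 3.264 = 40.41 rad/s.

|ω_f| ≈ 40.4 rad/s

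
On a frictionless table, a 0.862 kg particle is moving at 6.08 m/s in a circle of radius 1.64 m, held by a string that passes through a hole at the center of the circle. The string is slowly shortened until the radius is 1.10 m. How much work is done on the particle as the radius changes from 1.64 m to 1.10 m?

Central (radial) force ⇒ zero torque about the center ⇒ m v r is constant.
v₂ = v₁ r₁ / r₂ = (6.08)(1.64) / (1.10) = 9.065 m/s.
W = ΔKE = ½m(v₂² − v₁²) = 19.48 J.

W ≈ 19.5 J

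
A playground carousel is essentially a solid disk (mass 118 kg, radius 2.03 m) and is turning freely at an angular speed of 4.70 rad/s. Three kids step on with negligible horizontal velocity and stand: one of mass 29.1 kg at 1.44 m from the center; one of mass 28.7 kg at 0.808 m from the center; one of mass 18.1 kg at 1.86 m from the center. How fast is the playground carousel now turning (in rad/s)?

ω_f ≈ 2.97 rad/s

The added mass arrives with no angular momentum about the center, and any external torque about the center is negligible, so the system's angular momentum is conserved.
I_p = ½(118)(2.03)² = 243.1 kg·m².
Added inertia Σmr² = (29.1)(1.44)² + (28.7)(0.808)² + (18.1)(1.86)² = 141.7 kg·m²; I_f = 243.1 + 141.7 = 384.8 kg·m².
ω_f = I_p ω_i / I_f = (243.1)(4.70) / 384.8 = 2.969 rad/s.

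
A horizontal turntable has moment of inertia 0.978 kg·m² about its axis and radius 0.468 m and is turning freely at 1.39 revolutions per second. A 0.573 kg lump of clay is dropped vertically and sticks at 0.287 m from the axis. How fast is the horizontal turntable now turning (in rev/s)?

The added mass arrives with no angular momentum about the axis, and any external torque about the axis is negligible, so the system's angular momentum is conserved.
Added inertia Σmr² = (0.573)(0.287)² = 0.04720 kg·m²; I_f = 0.9780 + 0.04720 = 1.025 kg·m².
ω_f = I_p ω_i / I_f = (0.9780)(1.39) / 1.025 = 1.326 rev/s.

ω_f ≈ 1.33 rev/s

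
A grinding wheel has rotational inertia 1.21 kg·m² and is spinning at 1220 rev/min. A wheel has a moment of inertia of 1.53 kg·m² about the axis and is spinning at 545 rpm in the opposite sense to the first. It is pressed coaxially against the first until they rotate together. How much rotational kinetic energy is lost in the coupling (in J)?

ΔKE lost ≈ 11500 J

The coupling torques are internal; angular momentum about the shared axis is conserved.
Taking A's sense as positive: L = (1.210)(1220) − (1.530)(545) = 642.4 kg·m²·rpm.
Combined I = 1.210 + 1.530 = 2.740 kg·m².
ω_f = L / I = 642.4 / 2.740 = 234.4 rpm.
KE_i = ½ΣIω² = 12370 J; KE_f = ½(2.740)(24.55)² = 825.7 J.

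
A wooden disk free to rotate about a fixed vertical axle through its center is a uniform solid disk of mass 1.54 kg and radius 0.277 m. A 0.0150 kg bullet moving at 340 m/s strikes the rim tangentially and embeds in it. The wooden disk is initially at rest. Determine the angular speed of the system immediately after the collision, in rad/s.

|ω_f| ≈ 23.5 rad/s

About the axle the impulsive forces during the collision are internal, so angular momentum about that axis is conserved.
I_p = ½(1.54)(0.277)² = 0.05908 kg·m². Taking the sense of the bullet's angular momentum as positive, L_{bullet} = m v R = (0.0150)(340)(0.277) = 1.413 kg·m²/s.
L_i = 0 + 1.413 = 1.413 kg·m²/s.
After sticking, I_f = I_p + m R² = 0.05908 + (0.0150)(0.277)² = 0.06023 kg·m².
ω_f = L_i / I_f = 1.413 / 0.06023 = 23.45 rad/s.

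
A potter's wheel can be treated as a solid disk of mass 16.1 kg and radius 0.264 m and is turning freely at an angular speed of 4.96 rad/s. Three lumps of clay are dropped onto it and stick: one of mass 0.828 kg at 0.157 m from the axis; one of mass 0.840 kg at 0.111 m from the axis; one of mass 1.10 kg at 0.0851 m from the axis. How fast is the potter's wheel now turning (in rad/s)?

The added mass arrives with no angular momentum about the axis, and any external torque about the axis is negligible, so the system's angular momentum is conserved.
I_p = ½(16.1)(0.264)² = 0.5611 kg·m².
Added inertia Σmr² = (0.828)(0.157)² + (0.840)(0.111)² + (1.10)(0.0851)² = 0.03873 kg·m²; I_f = 0.5611 + 0.03873 = 0.5998 kg·m².
ω_f = I_p ω_i / I_f = (0.5611)(4.96) / 0.5998 = 4.640 rad/s.

ω_f ≈ 4.64 rad/s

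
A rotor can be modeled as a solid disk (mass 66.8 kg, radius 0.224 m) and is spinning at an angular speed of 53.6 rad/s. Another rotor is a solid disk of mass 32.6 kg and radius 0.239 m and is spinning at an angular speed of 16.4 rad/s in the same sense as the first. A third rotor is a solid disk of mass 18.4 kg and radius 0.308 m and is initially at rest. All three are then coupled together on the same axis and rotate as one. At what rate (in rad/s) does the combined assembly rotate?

|ω_f| ≈ 30.2 rad/s

The coupling torques are internal; angular momentum about the shared axis is conserved.
Moments of inertia: I_A = ½(66.8)(0.224)² = 1.676 kg·m²; I_B = ½(32.6)(0.239)² = 0.9311 kg·m²; I_C = ½(18.4)(0.308)² = 0.8727 kg·m².
Taking A's sense as positive: L = (1.676)(53.6) + (0.9311)(16.4) = 105.1 kg·m²·rad/s.
Combined I = 1.676 + 0.9311 + 0.8727 = 3.480 kg·m².
ω_f = L / I = 105.1 / 3.480 = 30.20 rad/s.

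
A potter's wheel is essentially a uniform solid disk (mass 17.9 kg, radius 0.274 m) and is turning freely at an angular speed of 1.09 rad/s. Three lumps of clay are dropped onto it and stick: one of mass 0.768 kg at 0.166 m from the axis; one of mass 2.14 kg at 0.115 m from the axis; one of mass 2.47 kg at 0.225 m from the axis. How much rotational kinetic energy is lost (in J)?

energy lost ≈ 0.0823 J

No external torque acts about the axis; L_before = L_after.
I_p = ½(17.9)(0.274)² = 0.6719 kg·m².
Added inertia Σmr² = (0.768)(0.166)² + (2.14)(0.115)² + (2.47)(0.225)² = 0.1745 kg·m²; I_f = 0.6719 + 0.1745 = 0.8464 kg·m².
ω_f = I_p ω_i / I_f = (0.6719)(1.09) / 0.8464 = 0.8653 rad/s.
KE_i = ½(0.6719)(1.090 rad/s)² = 0.3992 J; KE_f = ½(0.8464)(0.8653)² = 0.3169 J.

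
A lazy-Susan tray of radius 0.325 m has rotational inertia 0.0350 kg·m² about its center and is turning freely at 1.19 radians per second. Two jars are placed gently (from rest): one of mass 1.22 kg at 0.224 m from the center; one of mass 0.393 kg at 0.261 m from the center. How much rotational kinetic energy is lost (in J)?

No external torque acts about the center; L_before = L_after.
Added inertia Σmr² = (1.22)(0.224)² + (0.393)(0.261)² = 0.08799 kg·m²; I_f = 0.03500 + 0.08799 = 0.1230 kg·m².
ω_f = I_p ω_i / I_f = (0.03500)(1.19) / 0.1230 = 0.3387 rad/s.
KE_i = ½(0.03500)(1.190 rad/s)² = 0.02478 J; KE_f = ½(0.1230)(0.3387)² = 0.007053 J.

energy lost ≈ 0.0177 J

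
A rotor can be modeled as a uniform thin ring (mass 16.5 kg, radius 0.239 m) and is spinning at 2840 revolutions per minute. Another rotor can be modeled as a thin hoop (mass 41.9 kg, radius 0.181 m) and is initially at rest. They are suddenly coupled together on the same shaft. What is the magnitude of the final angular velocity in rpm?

No external torque acts about the common axis, so total angular momentum is conserved.
Moments of inertia: I_A = (16.5)(0.239)² = 0.9425 kg·m²; I_B = (41.9)(0.181)² = 1.373 kg·m².
Taking A's sense as positive: L = (0.9425)(2840) = 2677 kg·m²·rpm.
Combined I = 0.9425 + 1.373 = 2.315 kg·m².
ω_f = L / I = 2677 / 2.315 = 1156 rpm.

|ω_f| ≈ 1160 rpm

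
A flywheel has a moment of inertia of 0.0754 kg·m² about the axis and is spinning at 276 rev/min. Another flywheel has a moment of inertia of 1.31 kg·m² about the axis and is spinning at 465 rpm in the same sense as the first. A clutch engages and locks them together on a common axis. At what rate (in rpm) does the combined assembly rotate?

|ω_f| ≈ 455 rpm

The coupling torques are internal; angular momentum about the shared axis is conserved.
Taking A's sense as positive: L = (0.07540)(276) + (1.310)(465) = 630.0 kg·m²·rpm.
Combined I = 0.07540 + 1.310 = 1.385 kg·m².
ω_f = L / I = 630.0 / 1.385 = 454.7 rpm.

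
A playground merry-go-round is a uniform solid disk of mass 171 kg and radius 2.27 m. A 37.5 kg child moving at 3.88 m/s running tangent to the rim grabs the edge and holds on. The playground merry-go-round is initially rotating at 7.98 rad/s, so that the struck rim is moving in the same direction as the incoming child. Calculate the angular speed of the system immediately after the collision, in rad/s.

|ω_f| ≈ 6.07 rad/s

The axle reaction passes through the axle and exerts no torque about it; angular momentum about the axle is conserved through the impact.
I_p = ½(171)(2.27)² = 440.6 kg·m². Taking the sense of the child's angular momentum as positive, L_{child} = m v R = (37.5)(3.88)(2.27) = 330.3 kg·m²/s.
L_i = +I_p ω_p + m v R = +(440.6)(7.98) + 330.3 = 3846 kg·m²/s.
After sticking, I_f = I_p + m R² = 440.6 + (37.5)(2.27)² = 633.8 kg·m².
ω_f = L_i / I_f = 3846 / 633.8 = 6.068 rad/s.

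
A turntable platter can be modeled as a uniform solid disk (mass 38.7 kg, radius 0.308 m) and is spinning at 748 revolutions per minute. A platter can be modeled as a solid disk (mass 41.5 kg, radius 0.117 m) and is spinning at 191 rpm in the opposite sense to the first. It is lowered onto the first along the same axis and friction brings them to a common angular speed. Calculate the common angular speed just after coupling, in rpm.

|ω_f| ≈ 622 rpm

The coupling torques are internal; angular momentum about the shared axis is conserved.
Moments of inertia: I_A = ½(38.7)(0.308)² = 1.836 kg·m²; I_B = ½(41.5)(0.117)² = 0.2840 kg·m².
Taking A's sense as positive: L = (1.836)(748) − (0.2840)(191) = 1319 kg·m²·rpm.
Combined I = 1.836 + 0.2840 = 2.120 kg·m².
ω_f = L / I = 1319 / 2.120 = 622.2 rpm.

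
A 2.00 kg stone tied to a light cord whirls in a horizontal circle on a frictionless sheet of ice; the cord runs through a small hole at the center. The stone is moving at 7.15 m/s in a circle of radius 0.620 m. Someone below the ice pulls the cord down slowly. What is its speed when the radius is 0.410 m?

The only horizontal force on the mass is along the cord (radial), so it exerts no torque about the hole and angular momentum m v r is conserved.
v₂ = v₁ r₁ / r₂ = (7.15)(0.620) / (0.410) = 10.81 m/s.

v₂ ≈ 10.8 m/s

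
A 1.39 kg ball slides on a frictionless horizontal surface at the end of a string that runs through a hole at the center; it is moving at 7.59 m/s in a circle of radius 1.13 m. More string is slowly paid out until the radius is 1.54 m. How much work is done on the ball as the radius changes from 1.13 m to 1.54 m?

W ≈ -18.5 J

Central (radial) force ⇒ zero torque about the center ⇒ m v r is constant.
v₂ = v₁ r₁ / r₂ = (7.59)(1.13) / (1.54) = 5.569 m/s.
W = ΔKE = ½m(v₂² − v₁²) = -18.48 J.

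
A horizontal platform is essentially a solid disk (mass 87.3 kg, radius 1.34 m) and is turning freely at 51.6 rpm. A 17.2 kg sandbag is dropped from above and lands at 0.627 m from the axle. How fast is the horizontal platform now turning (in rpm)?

No external torque acts about the axle; L_before = L_after.
I_p = ½(87.3)(1.34)² = 78.38 kg·m².
Added inertia Σmr² = (17.2)(0.627)² = 6.762 kg·m²; I_f = 78.38 + 6.762 = 85.14 kg·m².
ω_f = I_p ω_i / I_f = (78.38)(51.6) / 85.14 = 47.50 rpm.

ω_f ≈ 47.5 rpm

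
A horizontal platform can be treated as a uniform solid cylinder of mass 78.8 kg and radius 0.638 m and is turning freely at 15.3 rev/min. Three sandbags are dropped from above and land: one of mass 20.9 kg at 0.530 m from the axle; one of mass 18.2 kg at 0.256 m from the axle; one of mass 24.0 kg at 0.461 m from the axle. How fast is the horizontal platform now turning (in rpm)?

The added mass arrives with no angular momentum about the axle, and any external torque about the axle is negligible, so the system's angular momentum is conserved.
I_p = ½(78.8)(0.638)² = 16.04 kg·m².
Added inertia Σmr² = (20.9)(0.530)² + (18.2)(0.256)² + (24.0)(0.461)² = 12.16 kg·m²; I_f = 16.04 + 12.16 = 28.20 kg·m².
ω_f = I_p ω_i / I_f = (16.04)(15.3) / 28.20 = 8.701 rpm.

ω_f ≈ 8.70 rpm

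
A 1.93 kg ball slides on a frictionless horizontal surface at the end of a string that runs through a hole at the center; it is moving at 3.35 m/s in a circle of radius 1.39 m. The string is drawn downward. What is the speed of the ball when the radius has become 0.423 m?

The only horizontal force on the mass is along the cord (radial), so it exerts no torque about the hole and angular momentum m v r is conserved.
v₂ = v₁ r₁ / r₂ = (3.35)(1.39) / (0.423) = 11.01 m/s.

v₂ ≈ 11.0 m/s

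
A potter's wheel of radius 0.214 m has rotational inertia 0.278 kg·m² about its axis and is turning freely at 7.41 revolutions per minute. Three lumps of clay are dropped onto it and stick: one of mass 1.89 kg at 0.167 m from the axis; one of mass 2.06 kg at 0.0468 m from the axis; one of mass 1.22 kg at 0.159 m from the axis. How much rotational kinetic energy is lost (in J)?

No external torque acts about the axis; L_before = L_after.
Added inertia Σmr² = (1.89)(0.167)² + (2.06)(0.0468)² + (1.22)(0.159)² = 0.08806 kg·m²; I_f = 0.2780 + 0.08806 = 0.3661 kg·m².
ω_f = I_p ω_i / I_f = (0.2780)(7.41) / 0.3661 = 5.627 rpm.
KE_i = ½(0.2780)(0.7760 rad/s)² = 0.08370 J; KE_f = ½(0.3661)(0.5893)² = 0.06356 J.

energy lost ≈ 0.0201 J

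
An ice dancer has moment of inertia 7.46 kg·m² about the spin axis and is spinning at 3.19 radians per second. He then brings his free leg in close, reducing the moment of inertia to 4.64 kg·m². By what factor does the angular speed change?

No external torque acts about the spin axis, so angular momentum is conserved.
ω₂/ω₁ = I₁/I₂ = 7.460 / 4.640 = 1.608.

ω₂/ω₁ ≈ 1.61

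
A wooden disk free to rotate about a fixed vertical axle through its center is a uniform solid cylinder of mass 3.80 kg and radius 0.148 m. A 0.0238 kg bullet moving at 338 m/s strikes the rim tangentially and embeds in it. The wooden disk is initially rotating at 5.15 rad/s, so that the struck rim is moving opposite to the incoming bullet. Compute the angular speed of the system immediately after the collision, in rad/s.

About the axle the impulsive forces during the collision are internal, so angular momentum about that axis is conserved.
I_p = ½(3.80)(0.148)² = 0.04162 kg·m². Taking the sense of the bullet's angular momentum as positive, L_{bullet} = m v R = (0.0238)(338)(0.148) = 1.191 kg·m²/s.
L_i = −I_p ω_p + m v R = −(0.04162)(5.15) + 1.191 = 0.9762 kg·m²/s.
After sticking, I_f = I_p + m R² = 0.04162 + (0.0238)(0.148)² = 0.04214 kg·m².
ω_f = L_i / I_f = 0.9762 / 0.04214 = 23.17 rad/s.

|ω_f| ≈ 23.2 rad/s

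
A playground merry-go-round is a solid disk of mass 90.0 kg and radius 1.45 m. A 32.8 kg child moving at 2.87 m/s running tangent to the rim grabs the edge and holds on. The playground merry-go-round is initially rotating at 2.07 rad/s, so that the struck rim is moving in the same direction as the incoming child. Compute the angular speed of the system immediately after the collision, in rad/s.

|ω_f| ≈ 2.03 rad/s

The axle reaction passes through the axle and exerts no torque about it; angular momentum about the axle is conserved through the impact.
I_p = ½(90.0)(1.45)² = 94.61 kg·m². Taking the sense of the child's angular momentum as positive, L_{child} = m v R = (32.8)(2.87)(1.45) = 136.5 kg·m²/s.
L_i = +I_p ω_p + m v R = +(94.61)(2.07) + 136.5 = 332.3 kg·m²/s.
After sticking, I_f = I_p + m R² = 94.61 + (32.8)(1.45)² = 163.6 kg·m².
ω_f = L_i / I_f = 332.3 / 163.6 = 2.032 rad/s.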